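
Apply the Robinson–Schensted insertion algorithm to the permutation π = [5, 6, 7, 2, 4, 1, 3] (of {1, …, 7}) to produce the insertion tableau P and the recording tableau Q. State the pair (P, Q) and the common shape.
P = [1, 3, 7] / [2, 4] / [5, 6];  Q = [1, 2, 3] / [4, 5] / [6, 7];  common shape = (3, 2, 2)

Row-insert the values π_1, π_2, … into P one at a time, bumping the leftmost entry strictly greater than the inserted value down to the next row. The recording tableau Q records, in position (i, j), the step at which that cell was added to P.
  Insert 5 (step 1): P = [5];  Q = [1]
  Insert 6 (step 2): P = [5, 6];  Q = [1, 2]
  Insert 7 (step 3): P = [5, 6, 7];  Q = [1, 2, 3]
  Insert 2 (step 4): P = [2, 6, 7] / [5];  Q = [1, 2, 3] / [4]
  Insert 4 (step 5): P = [2, 4, 7] / [5, 6];  Q = [1, 2, 3] / [4, 5]
  Insert 1 (step 6): P = [1, 4, 7] / [2, 6] / [5];  Q = [1, 2, 3] / [4, 5] / [6]
  Insert 3 (step 7): P = [1, 3, 7] / [2, 4] / [5, 6];  Q = [1, 2, 3] / [4, 5] / [6, 7]
Final shape: (3, 2, 2).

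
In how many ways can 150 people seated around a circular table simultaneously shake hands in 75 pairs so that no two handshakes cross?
C_75 = 1221395654430378811828760722007962130791020

These noncrossing handshakes are counted by the Catalan number C_n = (1/(n + 1)) · C(2n, n). For n = 75: C_75 = (1/76) · C(150, 75) = 92826069736708789698985814872605121940117520/76 = 1221395654430378811828760722007962130791020.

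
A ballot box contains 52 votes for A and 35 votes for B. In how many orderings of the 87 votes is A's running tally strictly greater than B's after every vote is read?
Strict-lead orderings = 494161867949019502866138

Total orderings of the 87 votes with 52 for A: C(87, 52) = 2528946030092040985256118. By the Bertrand ballot formula (Cycle Lemma / reflection principle), the number of orderings in which A is strictly ahead of B throughout is (p − q)/(p + q) · C(p + q, p) = (52 − 35)/(52 + 35) · 2528946030092040985256118 = 494161867949019502866138.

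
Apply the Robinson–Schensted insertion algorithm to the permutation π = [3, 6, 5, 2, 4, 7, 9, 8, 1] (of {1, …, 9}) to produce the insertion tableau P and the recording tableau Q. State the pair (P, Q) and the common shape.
P = [1, 4, 7, 8] / [2, 5, 9] / [3] / [6];  Q = [1, 2, 6, 7] / [3, 5, 8] / [4] / [9];  common shape = (4, 3, 1, 1)

Row-insert the values π_1, π_2, … into P one at a time, bumping the leftmost entry strictly greater than the inserted value down to the next row. The recording tableau Q records, in position (i, j), the step at which that cell was added to P.
  Insert 3 (step 1): P = [3];  Q = [1]
  Insert 6 (step 2): P = [3, 6];  Q = [1, 2]
  Insert 5 (step 3): P = [3, 5] / [6];  Q = [1, 2] / [3]
  Insert 2 (step 4): P = [2, 5] / [3] / [6];  Q = [1, 2] / [3] / [4]
  Insert 4 (step 5): P = [2, 4] / [3, 5] / [6];  Q = [1, 2] / [3, 5] / [4]
  Insert 7 (step 6): P = [2, 4, 7] / [3, 5] / [6];  Q = [1, 2, 6] / [3, 5] / [4]
  Insert 9 (step 7): P = [2, 4, 7, 9] / [3, 5] / [6];  Q = [1, 2, 6, 7] / [3, 5] / [4]
  Insert 8 (step 8): P = [2, 4, 7, 8] / [3, 5, 9] / [6];  Q = [1, 2, 6, 7] / [3, 5, 8] / [4]
  Insert 1 (step 9): P = [1, 4, 7, 8] / [2, 5, 9] / [3] / [6];  Q = [1, 2, 6, 7] / [3, 5, 8] / [4] / [9]
Final shape: (4, 3, 1, 1).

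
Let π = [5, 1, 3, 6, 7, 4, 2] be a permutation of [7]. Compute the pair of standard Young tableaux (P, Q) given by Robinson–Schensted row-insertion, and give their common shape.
P = [1, 2, 4, 7] / [3, 6] / [5];  Q = [1, 3, 4, 5] / [2, 6] / [7];  common shape = (4, 2, 1)

Row-insert the values π_1, π_2, … into P one at a time, bumping the leftmost entry strictly greater than the inserted value down to the next row. The recording tableau Q records, in position (i, j), the step at which that cell was added to P.
  Insert 5 (step 1): P = [5];  Q = [1]
  Insert 1 (step 2): P = [1] / [5];  Q = [1] / [2]
  Insert 3 (step 3): P = [1, 3] / [5];  Q = [1, 3] / [2]
  Insert 6 (step 4): P = [1, 3, 6] / [5];  Q = [1, 3, 4] / [2]
  Insert 7 (step 5): P = [1, 3, 6, 7] / [5];  Q = [1, 3, 4, 5] / [2]
  Insert 4 (step 6): P = [1, 3, 4, 7] / [5, 6];  Q = [1, 3, 4, 5] / [2, 6]
  Insert 2 (step 7): P = [1, 2, 4, 7] / [3, 6] / [5];  Q = [1, 3, 4, 5] / [2, 6] / [7]
Final shape: (4, 2, 1).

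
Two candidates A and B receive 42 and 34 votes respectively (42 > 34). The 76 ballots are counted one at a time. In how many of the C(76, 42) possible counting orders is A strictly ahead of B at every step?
Strict-lead orderings = 478474604130676679400

Total orderings of the 76 votes with 42 for A: C(76, 42) = 4545508739241428454300. By the Bertrand ballot formula (Cycle Lemma / reflection principle), the number of orderings in which A is strictly ahead of B throughout is (p − q)/(p + q) · C(p + q, p) = (42 − 34)/(42 + 34) · 4545508739241428454300 = 478474604130676679400.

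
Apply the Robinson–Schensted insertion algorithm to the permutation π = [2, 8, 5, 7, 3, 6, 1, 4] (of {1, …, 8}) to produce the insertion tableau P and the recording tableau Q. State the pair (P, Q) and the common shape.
P = [1, 3, 4] / [2, 6] / [5, 7] / [8];  Q = [1, 2, 4] / [3, 6] / [5, 8] / [7];  common shape = (3, 2, 2, 1)

Row-insert the values π_1, π_2, … into P one at a time, bumping the leftmost entry strictly greater than the inserted value down to the next row. The recording tableau Q records, in position (i, j), the step at which that cell was added to P.
  Insert 2 (step 1): P = [2];  Q = [1]
  Insert 8 (step 2): P = [2, 8];  Q = [1, 2]
  Insert 5 (step 3): P = [2, 5] / [8];  Q = [1, 2] / [3]
  Insert 7 (step 4): P = [2, 5, 7] / [8];  Q = [1, 2, 4] / [3]
  Insert 3 (step 5): P = [2, 3, 7] / [5] / [8];  Q = [1, 2, 4] / [3] / [5]
  Insert 6 (step 6): P = [2, 3, 6] / [5, 7] / [8];  Q = [1, 2, 4] / [3, 6] / [5]
  Insert 1 (step 7): P = [1, 3, 6] / [2, 7] / [5] / [8];  Q = [1, 2, 4] / [3, 6] / [5] / [7]
  Insert 4 (step 8): P = [1, 3, 4] / [2, 6] / [5, 7] / [8];  Q = [1, 2, 4] / [3, 6] / [5, 8] / [7]
Final shape: (3, 2, 2, 1).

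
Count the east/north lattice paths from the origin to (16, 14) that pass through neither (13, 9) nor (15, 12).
Number of paths = 80338175

Inclusion–exclusion. Total paths: C(30, 16) = 145422675. Through P₁: C(22, 13)·C(8, 3) = 27855520. Through P₂: C(27, 15)·C(3, 1) = 52151580. Since P₁ is strictly southwest of P₂, a monotone path through both must visit P₁ then P₂; paths through both = C(22, 13)·C(5, 2)·C(3, 1) = 14922600. Avoid both = 145422675 − 27855520 − 52151580 + 14922600 = 80338175.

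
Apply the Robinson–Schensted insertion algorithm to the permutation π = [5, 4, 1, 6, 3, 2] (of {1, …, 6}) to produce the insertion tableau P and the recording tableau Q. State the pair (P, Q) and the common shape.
P = [1, 2] / [3, 6] / [4] / [5];  Q = [1, 4] / [2, 5] / [3] / [6];  common shape = (2, 2, 1, 1)

Row-insert the values π_1, π_2, … into P one at a time, bumping the leftmost entry strictly greater than the inserted value down to the next row. The recording tableau Q records, in position (i, j), the step at which that cell was added to P.
  Insert 5 (step 1): P = [5];  Q = [1]
  Insert 4 (step 2): P = [4] / [5];  Q = [1] / [2]
  Insert 1 (step 3): P = [1] / [4] / [5];  Q = [1] / [2] / [3]
  Insert 6 (step 4): P = [1, 6] / [4] / [5];  Q = [1, 4] / [2] / [3]
  Insert 3 (step 5): P = [1, 3] / [4, 6] / [5];  Q = [1, 4] / [2, 5] / [3]
  Insert 2 (step 6): P = [1, 2] / [3, 6] / [4] / [5];  Q = [1, 4] / [2, 5] / [3] / [6]
Final shape: (2, 2, 1, 1).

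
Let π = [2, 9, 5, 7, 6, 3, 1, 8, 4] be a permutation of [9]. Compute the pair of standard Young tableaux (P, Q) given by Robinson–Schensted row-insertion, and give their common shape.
P = [1, 3, 4, 8] / [2, 6] / [5] / [7] / [9];  Q = [1, 2, 4, 8] / [3, 9] / [5] / [6] / [7];  common shape = (4, 2, 1, 1, 1)

Row-insert the values π_1, π_2, … into P one at a time, bumping the leftmost entry strictly greater than the inserted value down to the next row. The recording tableau Q records, in position (i, j), the step at which that cell was added to P.
  Insert 2 (step 1): P = [2];  Q = [1]
  Insert 9 (step 2): P = [2, 9];  Q = [1, 2]
  Insert 5 (step 3): P = [2, 5] / [9];  Q = [1, 2] / [3]
  Insert 7 (step 4): P = [2, 5, 7] / [9];  Q = [1, 2, 4] / [3]
  Insert 6 (step 5): P = [2, 5, 6] / [7] / [9];  Q = [1, 2, 4] / [3] / [5]
  Insert 3 (step 6): P = [2, 3, 6] / [5] / [7] / [9];  Q = [1, 2, 4] / [3] / [5] / [6]
  Insert 1 (step 7): P = [1, 3, 6] / [2] / [5] / [7] / [9];  Q = [1, 2, 4] / [3] / [5] / [6] / [7]
  Insert 8 (step 8): P = [1, 3, 6, 8] / [2] / [5] / [7] / [9];  Q = [1, 2, 4, 8] / [3] / [5] / [6] / [7]
  Insert 4 (step 9): P = [1, 3, 4, 8] / [2, 6] / [5] / [7] / [9];  Q = [1, 2, 4, 8] / [3, 9] / [5] / [6] / [7]
Final shape: (4, 2, 1, 1, 1).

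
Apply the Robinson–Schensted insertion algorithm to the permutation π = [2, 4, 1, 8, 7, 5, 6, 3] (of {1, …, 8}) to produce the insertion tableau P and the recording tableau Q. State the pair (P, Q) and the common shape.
P = [1, 3, 5, 6] / [2, 4] / [7] / [8];  Q = [1, 2, 4, 7] / [3, 5] / [6] / [8];  common shape = (4, 2, 1, 1)

Row-insert the values π_1, π_2, … into P one at a time, bumping the leftmost entry strictly greater than the inserted value down to the next row. The recording tableau Q records, in position (i, j), the step at which that cell was added to P.
  Insert 2 (step 1): P = [2];  Q = [1]
  Insert 4 (step 2): P = [2, 4];  Q = [1, 2]
  Insert 1 (step 3): P = [1, 4] / [2];  Q = [1, 2] / [3]
  Insert 8 (step 4): P = [1, 4, 8] / [2];  Q = [1, 2, 4] / [3]
  Insert 7 (step 5): P = [1, 4, 7] / [2, 8];  Q = [1, 2, 4] / [3, 5]
  Insert 5 (step 6): P = [1, 4, 5] / [2, 7] / [8];  Q = [1, 2, 4] / [3, 5] / [6]
  Insert 6 (step 7): P = [1, 4, 5, 6] / [2, 7] / [8];  Q = [1, 2, 4, 7] / [3, 5] / [6]
  Insert 3 (step 8): P = [1, 3, 5, 6] / [2, 4] / [7] / [8];  Q = [1, 2, 4, 7] / [3, 5] / [6] / [8]
Final shape: (4, 2, 1, 1).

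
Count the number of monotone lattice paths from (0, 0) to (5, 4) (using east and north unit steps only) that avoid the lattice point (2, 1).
Number of paths = 66

Total paths from (0, 0) to (5, 4): C(9, 5) = 126. Paths through (2, 1): (paths (0, 0) → (2, 1)) × (paths (2, 1) → (5, 4)) = C(3, 2) · C(6, 3) = 3 · 20 = 60. Avoidance count = 126 − 60 = 66.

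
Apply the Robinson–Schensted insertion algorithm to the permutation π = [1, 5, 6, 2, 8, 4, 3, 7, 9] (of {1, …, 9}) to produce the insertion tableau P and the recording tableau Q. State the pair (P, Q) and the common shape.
P = [1, 2, 3, 7, 9] / [4, 6, 8] / [5];  Q = [1, 2, 3, 5, 9] / [4, 6, 8] / [7];  common shape = (5, 3, 1)

Row-insert the values π_1, π_2, … into P one at a time, bumping the leftmost entry strictly greater than the inserted value down to the next row. The recording tableau Q records, in position (i, j), the step at which that cell was added to P.
  Insert 1 (step 1): P = [1];  Q = [1]
  Insert 5 (step 2): P = [1, 5];  Q = [1, 2]
  Insert 6 (step 3): P = [1, 5, 6];  Q = [1, 2, 3]
  Insert 2 (step 4): P = [1, 2, 6] / [5];  Q = [1, 2, 3] / [4]
  Insert 8 (step 5): P = [1, 2, 6, 8] / [5];  Q = [1, 2, 3, 5] / [4]
  Insert 4 (step 6): P = [1, 2, 4, 8] / [5, 6];  Q = [1, 2, 3, 5] / [4, 6]
  Insert 3 (step 7): P = [1, 2, 3, 8] / [4, 6] / [5];  Q = [1, 2, 3, 5] / [4, 6] / [7]
  Insert 7 (step 8): P = [1, 2, 3, 7] / [4, 6, 8] / [5];  Q = [1, 2, 3, 5] / [4, 6, 8] / [7]
  Insert 9 (step 9): P = [1, 2, 3, 7, 9] / [4, 6, 8] / [5];  Q = [1, 2, 3, 5, 9] / [4, 6, 8] / [7]
Final shape: (5, 3, 1).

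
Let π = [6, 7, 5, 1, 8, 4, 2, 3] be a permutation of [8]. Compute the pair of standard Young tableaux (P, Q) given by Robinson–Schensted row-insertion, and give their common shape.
P = [1, 2, 3] / [4, 7, 8] / [5] / [6];  Q = [1, 2, 5] / [3, 6, 8] / [4] / [7];  common shape = (3, 3, 1, 1)

Row-insert the values π_1, π_2, … into P one at a time, bumping the leftmost entry strictly greater than the inserted value down to the next row. The recording tableau Q records, in position (i, j), the step at which that cell was added to P.
  Insert 6 (step 1): P = [6];  Q = [1]
  Insert 7 (step 2): P = [6, 7];  Q = [1, 2]
  Insert 5 (step 3): P = [5, 7] / [6];  Q = [1, 2] / [3]
  Insert 1 (step 4): P = [1, 7] / [5] / [6];  Q = [1, 2] / [3] / [4]
  Insert 8 (step 5): P = [1, 7, 8] / [5] / [6];  Q = [1, 2, 5] / [3] / [4]
  Insert 4 (step 6): P = [1, 4, 8] / [5, 7] / [6];  Q = [1, 2, 5] / [3, 6] / [4]
  Insert 2 (step 7): P = [1, 2, 8] / [4, 7] / [5] / [6];  Q = [1, 2, 5] / [3, 6] / [4] / [7]
  Insert 3 (step 8): P = [1, 2, 3] / [4, 7, 8] / [5] / [6];  Q = [1, 2, 5] / [3, 6, 8] / [4] / [7]
Final shape: (3, 3, 1, 1).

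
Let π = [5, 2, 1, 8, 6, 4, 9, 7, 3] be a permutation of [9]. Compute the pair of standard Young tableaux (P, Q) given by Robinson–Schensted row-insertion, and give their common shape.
P = [1, 3, 7] / [2, 4, 9] / [5, 6] / [8];  Q = [1, 4, 7] / [2, 5, 8] / [3, 6] / [9];  common shape = (3, 3, 2, 1)

Row-insert the values π_1, π_2, … into P one at a time, bumping the leftmost entry strictly greater than the inserted value down to the next row. The recording tableau Q records, in position (i, j), the step at which that cell was added to P.
  Insert 5 (step 1): P = [5];  Q = [1]
  Insert 2 (step 2): P = [2] / [5];  Q = [1] / [2]
  Insert 1 (step 3): P = [1] / [2] / [5];  Q = [1] / [2] / [3]
  Insert 8 (step 4): P = [1, 8] / [2] / [5];  Q = [1, 4] / [2] / [3]
  Insert 6 (step 5): P = [1, 6] / [2, 8] / [5];  Q = [1, 4] / [2, 5] / [3]
  Insert 4 (step 6): P = [1, 4] / [2, 6] / [5, 8];  Q = [1, 4] / [2, 5] / [3, 6]
  Insert 9 (step 7): P = [1, 4, 9] / [2, 6] / [5, 8];  Q = [1, 4, 7] / [2, 5] / [3, 6]
  Insert 7 (step 8): P = [1, 4, 7] / [2, 6, 9] / [5, 8];  Q = [1, 4, 7] / [2, 5, 8] / [3, 6]
  Insert 3 (step 9): P = [1, 3, 7] / [2, 4, 9] / [5, 6] / [8];  Q = [1, 4, 7] / [2, 5, 8] / [3, 6] / [9]
Final shape: (3, 3, 2, 1).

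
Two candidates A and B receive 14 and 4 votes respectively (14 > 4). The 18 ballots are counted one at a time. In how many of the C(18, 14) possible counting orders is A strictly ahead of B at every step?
Strict-lead orderings = 1700

Total orderings of the 18 votes with 14 for A: C(18, 14) = 3060. By the Bertrand ballot formula (Cycle Lemma / reflection principle), the number of orderings in which A is strictly ahead of B throughout is (p − q)/(p + q) · C(p + q, p) = (14 − 4)/(14 + 4) · 3060 = 1700.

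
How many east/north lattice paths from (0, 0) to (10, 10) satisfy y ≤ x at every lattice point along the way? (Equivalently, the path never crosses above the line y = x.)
Number of paths = 16796

By the reflection principle (André's argument), the number of monotone paths to (10, 10) with n ≤ m that never go above y = x is C(20, 10) − C(20, 11) = 184756 − 167960 = 16796.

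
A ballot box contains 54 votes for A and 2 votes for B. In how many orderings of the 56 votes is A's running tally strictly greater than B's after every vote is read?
Strict-lead orderings = 1430

Total orderings of the 56 votes with 54 for A: C(56, 54) = 1540. By the Bertrand ballot formula (Cycle Lemma / reflection principle), the number of orderings in which A is strictly ahead of B throughout is (p − q)/(p + q) · C(p + q, p) = (54 − 2)/(54 + 2) · 1540 = 1430.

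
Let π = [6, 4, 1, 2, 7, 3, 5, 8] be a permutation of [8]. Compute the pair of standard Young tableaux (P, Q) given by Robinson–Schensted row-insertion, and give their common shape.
P = [1, 2, 3, 5, 8] / [4, 7] / [6];  Q = [1, 4, 5, 7, 8] / [2, 6] / [3];  common shape = (5, 2, 1)

Row-insert the values π_1, π_2, … into P one at a time, bumping the leftmost entry strictly greater than the inserted value down to the next row. The recording tableau Q records, in position (i, j), the step at which that cell was added to P.
  Insert 6 (step 1): P = [6];  Q = [1]
  Insert 4 (step 2): P = [4] / [6];  Q = [1] / [2]
  Insert 1 (step 3): P = [1] / [4] / [6];  Q = [1] / [2] / [3]
  Insert 2 (step 4): P = [1, 2] / [4] / [6];  Q = [1, 4] / [2] / [3]
  Insert 7 (step 5): P = [1, 2, 7] / [4] / [6];  Q = [1, 4, 5] / [2] / [3]
  Insert 3 (step 6): P = [1, 2, 3] / [4, 7] / [6];  Q = [1, 4, 5] / [2, 6] / [3]
  Insert 5 (step 7): P = [1, 2, 3, 5] / [4, 7] / [6];  Q = [1, 4, 5, 7] / [2, 6] / [3]
  Insert 8 (step 8): P = [1, 2, 3, 5, 8] / [4, 7] / [6];  Q = [1, 4, 5, 7, 8] / [2, 6] / [3]
Final shape: (5, 2, 1).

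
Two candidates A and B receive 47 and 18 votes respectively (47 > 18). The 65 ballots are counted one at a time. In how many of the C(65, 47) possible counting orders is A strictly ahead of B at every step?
Strict-lead orderings = 2222318615734560

Total orderings of the 65 votes with 47 for A: C(65, 47) = 4981058966301600. By the Bertrand ballot formula (Cycle Lemma / reflection principle), the number of orderings in which A is strictly ahead of B throughout is (p − q)/(p + q) · C(p + q, p) = (47 − 18)/(47 + 18) · 4981058966301600 = 2222318615734560.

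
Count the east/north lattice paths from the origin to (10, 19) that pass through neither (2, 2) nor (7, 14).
Number of paths = 9108048

Inclusion–exclusion. Total paths: C(29, 10) = 20030010. Through P₁: C(4, 2)·C(25, 8) = 6489450. Through P₂: C(21, 7)·C(8, 3) = 6511680. Since P₁ is strictly southwest of P₂, a monotone path through both must visit P₁ then P₂; paths through both = C(4, 2)·C(17, 5)·C(8, 3) = 2079168. Avoid both = 20030010 − 6489450 − 6511680 + 2079168 = 9108048.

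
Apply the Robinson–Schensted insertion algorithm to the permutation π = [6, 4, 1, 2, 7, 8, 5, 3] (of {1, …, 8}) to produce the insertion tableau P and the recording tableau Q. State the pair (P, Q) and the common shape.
P = [1, 2, 3, 8] / [4, 5] / [6, 7];  Q = [1, 4, 5, 6] / [2, 7] / [3, 8];  common shape = (4, 2, 2)

Row-insert the values π_1, π_2, … into P one at a time, bumping the leftmost entry strictly greater than the inserted value down to the next row. The recording tableau Q records, in position (i, j), the step at which that cell was added to P.
  Insert 6 (step 1): P = [6];  Q = [1]
  Insert 4 (step 2): P = [4] / [6];  Q = [1] / [2]
  Insert 1 (step 3): P = [1] / [4] / [6];  Q = [1] / [2] / [3]
  Insert 2 (step 4): P = [1, 2] / [4] / [6];  Q = [1, 4] / [2] / [3]
  Insert 7 (step 5): P = [1, 2, 7] / [4] / [6];  Q = [1, 4, 5] / [2] / [3]
  Insert 8 (step 6): P = [1, 2, 7, 8] / [4] / [6];  Q = [1, 4, 5, 6] / [2] / [3]
  Insert 5 (step 7): P = [1, 2, 5, 8] / [4, 7] / [6];  Q = [1, 4, 5, 6] / [2, 7] / [3]
  Insert 3 (step 8): P = [1, 2, 3, 8] / [4, 5] / [6, 7];  Q = [1, 4, 5, 6] / [2, 7] / [3, 8]
Final shape: (4, 2, 2).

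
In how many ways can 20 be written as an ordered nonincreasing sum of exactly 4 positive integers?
p(20, 4 parts) = 64

Partitions of n into exactly k parts are in bijection with partitions of n − k into at most k parts (subtract 1 from each part). So p(20, exactly 4) = p(16, parts ≤ 4). Computing via the recurrence p(m, j) = p(m, j−1) + p(m−j, j) gives 64.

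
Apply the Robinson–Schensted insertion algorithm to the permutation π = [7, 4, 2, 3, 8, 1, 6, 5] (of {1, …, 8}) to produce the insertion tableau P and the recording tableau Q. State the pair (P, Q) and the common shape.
P = [1, 3, 5] / [2, 6] / [4, 8] / [7];  Q = [1, 4, 5] / [2, 7] / [3, 8] / [6];  common shape = (3, 2, 2, 1)

Row-insert the values π_1, π_2, … into P one at a time, bumping the leftmost entry strictly greater than the inserted value down to the next row. The recording tableau Q records, in position (i, j), the step at which that cell was added to P.
  Insert 7 (step 1): P = [7];  Q = [1]
  Insert 4 (step 2): P = [4] / [7];  Q = [1] / [2]
  Insert 2 (step 3): P = [2] / [4] / [7];  Q = [1] / [2] / [3]
  Insert 3 (step 4): P = [2, 3] / [4] / [7];  Q = [1, 4] / [2] / [3]
  Insert 8 (step 5): P = [2, 3, 8] / [4] / [7];  Q = [1, 4, 5] / [2] / [3]
  Insert 1 (step 6): P = [1, 3, 8] / [2] / [4] / [7];  Q = [1, 4, 5] / [2] / [3] / [6]
  Insert 6 (step 7): P = [1, 3, 6] / [2, 8] / [4] / [7];  Q = [1, 4, 5] / [2, 7] / [3] / [6]
  Insert 5 (step 8): P = [1, 3, 5] / [2, 6] / [4, 8] / [7];  Q = [1, 4, 5] / [2, 7] / [3, 8] / [6]
Final shape: (3, 2, 2, 1).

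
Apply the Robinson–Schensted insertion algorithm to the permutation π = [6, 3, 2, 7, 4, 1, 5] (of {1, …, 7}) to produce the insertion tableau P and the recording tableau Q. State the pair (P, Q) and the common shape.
P = [1, 4, 5] / [2, 7] / [3] / [6];  Q = [1, 4, 7] / [2, 5] / [3] / [6];  common shape = (3, 2, 1, 1)

Row-insert the values π_1, π_2, … into P one at a time, bumping the leftmost entry strictly greater than the inserted value down to the next row. The recording tableau Q records, in position (i, j), the step at which that cell was added to P.
  Insert 6 (step 1): P = [6];  Q = [1]
  Insert 3 (step 2): P = [3] / [6];  Q = [1] / [2]
  Insert 2 (step 3): P = [2] / [3] / [6];  Q = [1] / [2] / [3]
  Insert 7 (step 4): P = [2, 7] / [3] / [6];  Q = [1, 4] / [2] / [3]
  Insert 4 (step 5): P = [2, 4] / [3, 7] / [6];  Q = [1, 4] / [2, 5] / [3]
  Insert 1 (step 6): P = [1, 4] / [2, 7] / [3] / [6];  Q = [1, 4] / [2, 5] / [3] / [6]
  Insert 5 (step 7): P = [1, 4, 5] / [2, 7] / [3] / [6];  Q = [1, 4, 7] / [2, 5] / [3] / [6]
Final shape: (3, 2, 1, 1).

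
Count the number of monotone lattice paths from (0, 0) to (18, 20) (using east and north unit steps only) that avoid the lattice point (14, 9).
Number of paths = 32462536260

Total paths from (0, 0) to (18, 20): C(38, 18) = 33578000610. Paths through (14, 9): (paths (0, 0) → (14, 9)) × (paths (14, 9) → (18, 20)) = C(23, 14) · C(15, 4) = 817190 · 1365 = 1115464350. Avoidance count = 33578000610 − 1115464350 = 32462536260.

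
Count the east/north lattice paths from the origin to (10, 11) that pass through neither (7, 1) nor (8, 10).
Number of paths = 219394

Inclusion–exclusion. Total paths: C(21, 10) = 352716. Through P₁: C(8, 7)·C(13, 3) = 2288. Through P₂: C(18, 8)·C(3, 2) = 131274. Since P₁ is strictly southwest of P₂, a monotone path through both must visit P₁ then P₂; paths through both = C(8, 7)·C(10, 1)·C(3, 2) = 240. Avoid both = 352716 − 2288 − 131274 + 240 = 219394.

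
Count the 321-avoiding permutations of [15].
C_15 = 9694845

These 321-avoiding permutations are counted by the Catalan number C_n = (1/(n + 1)) · C(2n, n). For n = 15: C_15 = (1/16) · C(30, 15) = 155117520/16 = 9694845.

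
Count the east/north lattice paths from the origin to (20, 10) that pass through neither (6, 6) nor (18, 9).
Number of paths = 14418360

Inclusion–exclusion. Total paths: C(30, 20) = 30045015. Through P₁: C(12, 6)·C(18, 14) = 2827440. Through P₂: C(27, 18)·C(3, 2) = 14060475. Since P₁ is strictly southwest of P₂, a monotone path through both must visit P₁ then P₂; paths through both = C(12, 6)·C(15, 12)·C(3, 2) = 1261260. Avoid both = 30045015 − 2827440 − 14060475 + 1261260 = 14418360.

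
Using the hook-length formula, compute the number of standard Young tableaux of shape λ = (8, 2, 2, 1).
# SYT of shape (8, 2, 2, 1) = 3640

Hook-length formula: f^λ = n! / Π hook(c), product over all cells c of the Young diagram. For λ = (8, 2, 2, 1), n = 13 boxes. Hook lengths by row (left-to-right, top-to-bottom): [11, 9, 6, 5, 4, 3, 2, 1]; [4, 2]; [3, 1]; [1]. Product of hooks = 1710720. So f^λ = 13! / 1710720 = 6227020800 / 1710720 = 3640.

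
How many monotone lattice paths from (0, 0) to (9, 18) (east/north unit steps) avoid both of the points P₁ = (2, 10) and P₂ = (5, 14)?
Number of paths = 3609855

Inclusion–exclusion. Total paths: C(27, 9) = 4686825. Through P₁: C(12, 2)·C(15, 7) = 424710. Through P₂: C(19, 5)·C(8, 4) = 813960. Since P₁ is strictly southwest of P₂, a monotone path through both must visit P₁ then P₂; paths through both = C(12, 2)·C(7, 3)·C(8, 4) = 161700. Avoid both = 4686825 − 424710 − 813960 + 161700 = 3609855.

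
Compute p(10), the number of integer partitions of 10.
p(10) = 42

List all partitions of 10: 10, 9+1, 8+2, 8+1+1, 7+3, 7+2+1, 7+1+1+1, 6+4, 6+3+1, 6+2+2, 6+2+1+1, 6+1+1+1+1, 5+5, 5+4+1, 5+3+2, 5+3+1+1, 5+2+2+1, 5+2+1+1+1, 5+1+1+1+1+1, 4+4+2, 4+4+1+1, 4+3+3, 4+3+2+1, 4+3+1+1+1, 4+2+2+2, 4+2+2+1+1, 4+2+1+1+1+1, 4+1+1+1+1+1+1, 3+3+3+1, 3+3+2+2, … (42 total). Counting them gives p(10) = 42.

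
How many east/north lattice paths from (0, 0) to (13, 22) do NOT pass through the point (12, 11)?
Number of paths = 1460112864

Total paths from (0, 0) to (13, 22): C(35, 13) = 1476337800. Paths through (12, 11): (paths (0, 0) → (12, 11)) × (paths (12, 11) → (13, 22)) = C(23, 12) · C(12, 1) = 1352078 · 12 = 16224936. Avoidance count = 1476337800 − 16224936 = 1460112864.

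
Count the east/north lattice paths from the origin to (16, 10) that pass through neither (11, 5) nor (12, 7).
Number of paths = 2906059

Inclusion–exclusion. Total paths: C(26, 16) = 5311735. Through P₁: C(16, 11)·C(10, 5) = 1100736. Through P₂: C(19, 12)·C(7, 4) = 1763580. Since P₁ is strictly southwest of P₂, a monotone path through both must visit P₁ then P₂; paths through both = C(16, 11)·C(3, 1)·C(7, 4) = 458640. Avoid both = 5311735 − 1100736 − 1763580 + 458640 = 2906059.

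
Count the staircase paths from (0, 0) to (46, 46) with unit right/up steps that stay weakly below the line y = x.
C_46 = 8740328711533173390046320

These NE paths below the diagonal are counted by the Catalan number C_n = (1/(n + 1)) · C(2n, n). For n = 46: C_46 = (1/47) · C(92, 46) = 410795449442059149332177040/47 = 8740328711533173390046320.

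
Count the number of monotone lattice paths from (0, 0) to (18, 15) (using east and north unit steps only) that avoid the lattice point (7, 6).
Number of paths = 748938960

Total paths from (0, 0) to (18, 15): C(33, 18) = 1037158320. Paths through (7, 6): (paths (0, 0) → (7, 6)) × (paths (7, 6) → (18, 15)) = C(13, 7) · C(20, 11) = 1716 · 167960 = 288219360. Avoidance count = 1037158320 − 288219360 = 748938960.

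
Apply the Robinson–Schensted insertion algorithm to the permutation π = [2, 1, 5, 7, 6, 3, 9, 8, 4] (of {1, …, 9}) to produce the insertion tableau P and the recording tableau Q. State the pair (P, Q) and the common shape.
P = [1, 3, 4, 8] / [2, 5, 6] / [7, 9];  Q = [1, 3, 4, 7] / [2, 5, 8] / [6, 9];  common shape = (4, 3, 2)

Row-insert the values π_1, π_2, … into P one at a time, bumping the leftmost entry strictly greater than the inserted value down to the next row. The recording tableau Q records, in position (i, j), the step at which that cell was added to P.
  Insert 2 (step 1): P = [2];  Q = [1]
  Insert 1 (step 2): P = [1] / [2];  Q = [1] / [2]
  Insert 5 (step 3): P = [1, 5] / [2];  Q = [1, 3] / [2]
  Insert 7 (step 4): P = [1, 5, 7] / [2];  Q = [1, 3, 4] / [2]
  Insert 6 (step 5): P = [1, 5, 6] / [2, 7];  Q = [1, 3, 4] / [2, 5]
  Insert 3 (step 6): P = [1, 3, 6] / [2, 5] / [7];  Q = [1, 3, 4] / [2, 5] / [6]
  Insert 9 (step 7): P = [1, 3, 6, 9] / [2, 5] / [7];  Q = [1, 3, 4, 7] / [2, 5] / [6]
  Insert 8 (step 8): P = [1, 3, 6, 8] / [2, 5, 9] / [7];  Q = [1, 3, 4, 7] / [2, 5, 8] / [6]
  Insert 4 (step 9): P = [1, 3, 4, 8] / [2, 5, 6] / [7, 9];  Q = [1, 3, 4, 7] / [2, 5, 8] / [6, 9]
Final shape: (4, 3, 2).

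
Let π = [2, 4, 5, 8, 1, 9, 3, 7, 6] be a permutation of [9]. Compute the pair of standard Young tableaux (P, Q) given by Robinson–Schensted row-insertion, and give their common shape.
P = [1, 3, 5, 6, 9] / [2, 4, 7] / [8];  Q = [1, 2, 3, 4, 6] / [5, 7, 8] / [9];  common shape = (5, 3, 1)

Row-insert the values π_1, π_2, … into P one at a time, bumping the leftmost entry strictly greater than the inserted value down to the next row. The recording tableau Q records, in position (i, j), the step at which that cell was added to P.
  Insert 2 (step 1): P = [2];  Q = [1]
  Insert 4 (step 2): P = [2, 4];  Q = [1, 2]
  Insert 5 (step 3): P = [2, 4, 5];  Q = [1, 2, 3]
  Insert 8 (step 4): P = [2, 4, 5, 8];  Q = [1, 2, 3, 4]
  Insert 1 (step 5): P = [1, 4, 5, 8] / [2];  Q = [1, 2, 3, 4] / [5]
  Insert 9 (step 6): P = [1, 4, 5, 8, 9] / [2];  Q = [1, 2, 3, 4, 6] / [5]
  Insert 3 (step 7): P = [1, 3, 5, 8, 9] / [2, 4];  Q = [1, 2, 3, 4, 6] / [5, 7]
  Insert 7 (step 8): P = [1, 3, 5, 7, 9] / [2, 4, 8];  Q = [1, 2, 3, 4, 6] / [5, 7, 8]
  Insert 6 (step 9): P = [1, 3, 5, 6, 9] / [2, 4, 7] / [8];  Q = [1, 2, 3, 4, 6] / [5, 7, 8] / [9]
Final shape: (5, 3, 1).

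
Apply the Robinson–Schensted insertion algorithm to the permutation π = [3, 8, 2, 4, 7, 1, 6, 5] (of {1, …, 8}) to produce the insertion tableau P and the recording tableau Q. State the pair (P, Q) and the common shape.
P = [1, 4, 5] / [2, 6] / [3, 7] / [8];  Q = [1, 2, 5] / [3, 4] / [6, 7] / [8];  common shape = (3, 2, 2, 1)

Row-insert the values π_1, π_2, … into P one at a time, bumping the leftmost entry strictly greater than the inserted value down to the next row. The recording tableau Q records, in position (i, j), the step at which that cell was added to P.
  Insert 3 (step 1): P = [3];  Q = [1]
  Insert 8 (step 2): P = [3, 8];  Q = [1, 2]
  Insert 2 (step 3): P = [2, 8] / [3];  Q = [1, 2] / [3]
  Insert 4 (step 4): P = [2, 4] / [3, 8];  Q = [1, 2] / [3, 4]
  Insert 7 (step 5): P = [2, 4, 7] / [3, 8];  Q = [1, 2, 5] / [3, 4]
  Insert 1 (step 6): P = [1, 4, 7] / [2, 8] / [3];  Q = [1, 2, 5] / [3, 4] / [6]
  Insert 6 (step 7): P = [1, 4, 6] / [2, 7] / [3, 8];  Q = [1, 2, 5] / [3, 4] / [6, 7]
  Insert 5 (step 8): P = [1, 4, 5] / [2, 6] / [3, 7] / [8];  Q = [1, 2, 5] / [3, 4] / [6, 7] / [8]
Final shape: (3, 2, 2, 1).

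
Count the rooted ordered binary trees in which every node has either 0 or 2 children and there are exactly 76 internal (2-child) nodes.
C_76 = 4790408930363303911328386208394864461024520

These full binary trees are counted by the Catalan number C_n = (1/(n + 1)) · C(2n, n). For n = 76: C_76 = (1/77) · C(152, 76) = 368861487637974401172285738046404563498888040/77 = 4790408930363303911328386208394864461024520.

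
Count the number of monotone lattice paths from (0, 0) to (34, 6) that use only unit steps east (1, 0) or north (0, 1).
Number of paths = 3838380

A monotone lattice path from (0, 0) to (34, 6) consists of 34 east steps and 6 north steps in some order, so it is determined by which 34 of the 40 steps are east. The count is C(40, 34) = 3838380.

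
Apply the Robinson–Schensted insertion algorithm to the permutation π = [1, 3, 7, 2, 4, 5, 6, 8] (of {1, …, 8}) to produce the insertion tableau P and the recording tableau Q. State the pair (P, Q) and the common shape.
P = [1, 2, 4, 5, 6, 8] / [3, 7];  Q = [1, 2, 3, 6, 7, 8] / [4, 5];  common shape = (6, 2)

Row-insert the values π_1, π_2, … into P one at a time, bumping the leftmost entry strictly greater than the inserted value down to the next row. The recording tableau Q records, in position (i, j), the step at which that cell was added to P.
  Insert 1 (step 1): P = [1];  Q = [1]
  Insert 3 (step 2): P = [1, 3];  Q = [1, 2]
  Insert 7 (step 3): P = [1, 3, 7];  Q = [1, 2, 3]
  Insert 2 (step 4): P = [1, 2, 7] / [3];  Q = [1, 2, 3] / [4]
  Insert 4 (step 5): P = [1, 2, 4] / [3, 7];  Q = [1, 2, 3] / [4, 5]
  Insert 5 (step 6): P = [1, 2, 4, 5] / [3, 7];  Q = [1, 2, 3, 6] / [4, 5]
  Insert 6 (step 7): P = [1, 2, 4, 5, 6] / [3, 7];  Q = [1, 2, 3, 6, 7] / [4, 5]
  Insert 8 (step 8): P = [1, 2, 4, 5, 6, 8] / [3, 7];  Q = [1, 2, 3, 6, 7, 8] / [4, 5]
Final shape: (6, 2).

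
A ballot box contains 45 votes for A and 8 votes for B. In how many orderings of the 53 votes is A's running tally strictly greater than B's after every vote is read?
Strict-lead orderings = 618753590

Total orderings of the 53 votes with 45 for A: C(53, 45) = 886322710. By the Bertrand ballot formula (Cycle Lemma / reflection principle), the number of orderings in which A is strictly ahead of B throughout is (p − q)/(p + q) · C(p + q, p) = (45 − 8)/(45 + 8) · 886322710 = 618753590.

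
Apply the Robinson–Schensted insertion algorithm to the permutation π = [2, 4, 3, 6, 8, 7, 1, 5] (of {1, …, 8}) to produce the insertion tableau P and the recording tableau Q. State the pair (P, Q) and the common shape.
P = [1, 3, 5, 7] / [2, 6] / [4, 8];  Q = [1, 2, 4, 5] / [3, 6] / [7, 8];  common shape = (4, 2, 2)

Row-insert the values π_1, π_2, … into P one at a time, bumping the leftmost entry strictly greater than the inserted value down to the next row. The recording tableau Q records, in position (i, j), the step at which that cell was added to P.
  Insert 2 (step 1): P = [2];  Q = [1]
  Insert 4 (step 2): P = [2, 4];  Q = [1, 2]
  Insert 3 (step 3): P = [2, 3] / [4];  Q = [1, 2] / [3]
  Insert 6 (step 4): P = [2, 3, 6] / [4];  Q = [1, 2, 4] / [3]
  Insert 8 (step 5): P = [2, 3, 6, 8] / [4];  Q = [1, 2, 4, 5] / [3]
  Insert 7 (step 6): P = [2, 3, 6, 7] / [4, 8];  Q = [1, 2, 4, 5] / [3, 6]
  Insert 1 (step 7): P = [1, 3, 6, 7] / [2, 8] / [4];  Q = [1, 2, 4, 5] / [3, 6] / [7]
  Insert 5 (step 8): P = [1, 3, 5, 7] / [2, 6] / [4, 8];  Q = [1, 2, 4, 5] / [3, 6] / [7, 8]
Final shape: (4, 2, 2).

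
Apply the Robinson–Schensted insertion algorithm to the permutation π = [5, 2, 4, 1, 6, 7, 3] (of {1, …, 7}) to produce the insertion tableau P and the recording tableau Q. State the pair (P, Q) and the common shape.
P = [1, 3, 6, 7] / [2, 4] / [5];  Q = [1, 3, 5, 6] / [2, 7] / [4];  common shape = (4, 2, 1)

Row-insert the values π_1, π_2, … into P one at a time, bumping the leftmost entry strictly greater than the inserted value down to the next row. The recording tableau Q records, in position (i, j), the step at which that cell was added to P.
  Insert 5 (step 1): P = [5];  Q = [1]
  Insert 2 (step 2): P = [2] / [5];  Q = [1] / [2]
  Insert 4 (step 3): P = [2, 4] / [5];  Q = [1, 3] / [2]
  Insert 1 (step 4): P = [1, 4] / [2] / [5];  Q = [1, 3] / [2] / [4]
  Insert 6 (step 5): P = [1, 4, 6] / [2] / [5];  Q = [1, 3, 5] / [2] / [4]
  Insert 7 (step 6): P = [1, 4, 6, 7] / [2] / [5];  Q = [1, 3, 5, 6] / [2] / [4]
  Insert 3 (step 7): P = [1, 3, 6, 7] / [2, 4] / [5];  Q = [1, 3, 5, 6] / [2, 7] / [4]
Final shape: (4, 2, 1).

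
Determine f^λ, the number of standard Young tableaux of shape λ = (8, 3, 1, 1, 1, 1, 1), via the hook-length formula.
# SYT of shape (8, 3, 1, 1, 1, 1, 1) = 115830

Hook-length formula: f^λ = n! / Π hook(c), product over all cells c of the Young diagram. For λ = (8, 3, 1, 1, 1, 1, 1), n = 16 boxes. Hook lengths by row (left-to-right, top-to-bottom): [14, 8, 7, 5, 4, 3, 2, 1]; [8, 2, 1]; [5]; [4]; [3]; [2]; [1]. Product of hooks = 180633600. So f^λ = 16! / 180633600 = 20922789888000 / 180633600 = 115830.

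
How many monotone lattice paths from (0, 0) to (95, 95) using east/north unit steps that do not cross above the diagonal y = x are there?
C_95 = 944973797977428207852605870454939596837230758234904050

These NE paths below the diagonal are counted by the Catalan number C_n = (1/(n + 1)) · C(2n, n). For n = 95: C_95 = (1/96) · C(190, 95) = 90717484605833107953850163563674201296374152790550788800/96 = 944973797977428207852605870454939596837230758234904050.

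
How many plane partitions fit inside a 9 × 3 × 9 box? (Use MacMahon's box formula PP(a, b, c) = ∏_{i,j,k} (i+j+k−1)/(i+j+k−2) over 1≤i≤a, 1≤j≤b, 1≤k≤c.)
PP(9, 3, 9) = 1371597504992

Evaluate the triple product over i = 1..9, j = 1..3, k = 1..9. The factors are (2/1) · (3/2) · (4/3) · (5/4) · (6/5) · (7/6) · (8/7) · (9/8) · … (243 factors total). The numerators and denominators telescope so the product is an integer; carrying out the multiplication exactly gives PP(9, 3, 9) = 1371597504992.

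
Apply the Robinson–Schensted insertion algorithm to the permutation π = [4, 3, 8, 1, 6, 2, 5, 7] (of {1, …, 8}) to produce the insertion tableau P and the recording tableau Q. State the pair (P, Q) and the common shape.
P = [1, 2, 5, 7] / [3, 6] / [4, 8];  Q = [1, 3, 7, 8] / [2, 5] / [4, 6];  common shape = (4, 2, 2)

Row-insert the values π_1, π_2, … into P one at a time, bumping the leftmost entry strictly greater than the inserted value down to the next row. The recording tableau Q records, in position (i, j), the step at which that cell was added to P.
  Insert 4 (step 1): P = [4];  Q = [1]
  Insert 3 (step 2): P = [3] / [4];  Q = [1] / [2]
  Insert 8 (step 3): P = [3, 8] / [4];  Q = [1, 3] / [2]
  Insert 1 (step 4): P = [1, 8] / [3] / [4];  Q = [1, 3] / [2] / [4]
  Insert 6 (step 5): P = [1, 6] / [3, 8] / [4];  Q = [1, 3] / [2, 5] / [4]
  Insert 2 (step 6): P = [1, 2] / [3, 6] / [4, 8];  Q = [1, 3] / [2, 5] / [4, 6]
  Insert 5 (step 7): P = [1, 2, 5] / [3, 6] / [4, 8];  Q = [1, 3, 7] / [2, 5] / [4, 6]
  Insert 7 (step 8): P = [1, 2, 5, 7] / [3, 6] / [4, 8];  Q = [1, 3, 7, 8] / [2, 5] / [4, 6]
Final shape: (4, 2, 2).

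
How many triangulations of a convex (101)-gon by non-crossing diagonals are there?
C_99 = 227508830794229349661819540395688853956041682601541047340

These polygon triangulations are counted by the Catalan number C_n = (1/(n + 1)) · C(2n, n). For n = 99: C_99 = (1/100) · C(198, 99) = 22750883079422934966181954039568885395604168260154104734000/100 = 227508830794229349661819540395688853956041682601541047340.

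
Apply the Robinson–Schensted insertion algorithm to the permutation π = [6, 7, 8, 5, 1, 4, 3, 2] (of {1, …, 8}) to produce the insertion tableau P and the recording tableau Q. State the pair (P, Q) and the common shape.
P = [1, 2, 8] / [3, 7] / [4] / [5] / [6];  Q = [1, 2, 3] / [4, 6] / [5] / [7] / [8];  common shape = (3, 2, 1, 1, 1)

Row-insert the values π_1, π_2, … into P one at a time, bumping the leftmost entry strictly greater than the inserted value down to the next row. The recording tableau Q records, in position (i, j), the step at which that cell was added to P.
  Insert 6 (step 1): P = [6];  Q = [1]
  Insert 7 (step 2): P = [6, 7];  Q = [1, 2]
  Insert 8 (step 3): P = [6, 7, 8];  Q = [1, 2, 3]
  Insert 5 (step 4): P = [5, 7, 8] / [6];  Q = [1, 2, 3] / [4]
  Insert 1 (step 5): P = [1, 7, 8] / [5] / [6];  Q = [1, 2, 3] / [4] / [5]
  Insert 4 (step 6): P = [1, 4, 8] / [5, 7] / [6];  Q = [1, 2, 3] / [4, 6] / [5]
  Insert 3 (step 7): P = [1, 3, 8] / [4, 7] / [5] / [6];  Q = [1, 2, 3] / [4, 6] / [5] / [7]
  Insert 2 (step 8): P = [1, 2, 8] / [3, 7] / [4] / [5] / [6];  Q = [1, 2, 3] / [4, 6] / [5] / [7] / [8]
Final shape: (3, 2, 1, 1, 1).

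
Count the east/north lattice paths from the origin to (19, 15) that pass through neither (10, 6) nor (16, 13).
Number of paths = 925396690

Inclusion–exclusion. Total paths: C(34, 19) = 1855967520. Through P₁: C(16, 10)·C(18, 9) = 389348960. Through P₂: C(29, 16)·C(5, 3) = 678639150. Since P₁ is strictly southwest of P₂, a monotone path through both must visit P₁ then P₂; paths through both = C(16, 10)·C(13, 6)·C(5, 3) = 137417280. Avoid both = 1855967520 − 389348960 − 678639150 + 137417280 = 925396690.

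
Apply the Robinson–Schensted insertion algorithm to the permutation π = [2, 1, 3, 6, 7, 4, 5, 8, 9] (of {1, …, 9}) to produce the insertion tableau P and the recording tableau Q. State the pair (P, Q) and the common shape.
P = [1, 3, 4, 5, 8, 9] / [2, 6, 7];  Q = [1, 3, 4, 5, 8, 9] / [2, 6, 7];  common shape = (6, 3)

Row-insert the values π_1, π_2, … into P one at a time, bumping the leftmost entry strictly greater than the inserted value down to the next row. The recording tableau Q records, in position (i, j), the step at which that cell was added to P.
  Insert 2 (step 1): P = [2];  Q = [1]
  Insert 1 (step 2): P = [1] / [2];  Q = [1] / [2]
  Insert 3 (step 3): P = [1, 3] / [2];  Q = [1, 3] / [2]
  Insert 6 (step 4): P = [1, 3, 6] / [2];  Q = [1, 3, 4] / [2]
  Insert 7 (step 5): P = [1, 3, 6, 7] / [2];  Q = [1, 3, 4, 5] / [2]
  Insert 4 (step 6): P = [1, 3, 4, 7] / [2, 6];  Q = [1, 3, 4, 5] / [2, 6]
  Insert 5 (step 7): P = [1, 3, 4, 5] / [2, 6, 7];  Q = [1, 3, 4, 5] / [2, 6, 7]
  Insert 8 (step 8): P = [1, 3, 4, 5, 8] / [2, 6, 7];  Q = [1, 3, 4, 5, 8] / [2, 6, 7]
  Insert 9 (step 9): P = [1, 3, 4, 5, 8, 9] / [2, 6, 7];  Q = [1, 3, 4, 5, 8, 9] / [2, 6, 7]
Final shape: (6, 3).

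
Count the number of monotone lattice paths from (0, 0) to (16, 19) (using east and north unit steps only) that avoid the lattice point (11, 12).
Number of paths = 2989083174

Total paths from (0, 0) to (16, 19): C(35, 16) = 4059928950. Paths through (11, 12): (paths (0, 0) → (11, 12)) × (paths (11, 12) → (16, 19)) = C(23, 11) · C(12, 5) = 1352078 · 792 = 1070845776. Avoidance count = 4059928950 − 1070845776 = 2989083174.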